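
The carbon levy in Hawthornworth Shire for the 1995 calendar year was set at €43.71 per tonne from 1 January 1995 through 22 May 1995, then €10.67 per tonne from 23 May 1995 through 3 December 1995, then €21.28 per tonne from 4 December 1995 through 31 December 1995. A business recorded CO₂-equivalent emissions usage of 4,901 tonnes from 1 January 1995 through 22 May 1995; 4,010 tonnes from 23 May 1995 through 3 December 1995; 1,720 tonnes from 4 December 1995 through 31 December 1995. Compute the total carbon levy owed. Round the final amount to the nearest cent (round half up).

1 January – 22 May 1995: 4,901 tonnes at €43.71/tonne → €214222.71
23 May – 3 December 1995: 4,010 tonnes at €10.67/tonne → €42786.70
4 December – 31 December 1995: 1,720 tonnes at €21.28/tonne → €36601.60

€293611.01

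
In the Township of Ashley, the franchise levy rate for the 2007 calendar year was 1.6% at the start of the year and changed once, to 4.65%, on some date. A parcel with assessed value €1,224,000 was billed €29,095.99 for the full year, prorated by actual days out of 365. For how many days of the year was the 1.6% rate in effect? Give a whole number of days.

Let d = days at the first rate; then 365 − d days at the second rate.
€1,224,000 × [1.6%·d + 4.65%·(365−d)] / 365 = €29,095.99
Solving gives d = 272, so the new rate took effect on 30 Sep 2007.

272 days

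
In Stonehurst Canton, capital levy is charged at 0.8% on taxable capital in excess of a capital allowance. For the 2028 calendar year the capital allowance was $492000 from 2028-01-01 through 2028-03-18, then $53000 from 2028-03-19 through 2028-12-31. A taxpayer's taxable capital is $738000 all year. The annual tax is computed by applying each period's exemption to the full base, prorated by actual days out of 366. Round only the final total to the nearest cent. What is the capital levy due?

2028-01-01 to 2028-03-18: 78 days, exemption $492000 → ($738000 − $492000) × 0.8% × 78/366 = $419.4098
2028-03-19 to 2028-12-31: 288 days, exemption $53000 → ($738000 − $53000) × 0.8% × 288/366 = $4312.1311
Total = $4731.5410

$4731.54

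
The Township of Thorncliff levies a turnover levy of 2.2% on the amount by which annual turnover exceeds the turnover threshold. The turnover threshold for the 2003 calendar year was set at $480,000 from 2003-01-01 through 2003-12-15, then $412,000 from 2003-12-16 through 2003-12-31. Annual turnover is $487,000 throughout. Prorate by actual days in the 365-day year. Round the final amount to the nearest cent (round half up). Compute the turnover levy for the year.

$219.58

2003-01-01 to 2003-12-15: 349 days, exemption $480,000 → ($487,000 − $480,000) × 2.2% × 349/365 = $147.2493
2003-12-16 to 2003-12-31: 16 days, exemption $412,000 → ($487,000 − $412,000) × 2.2% × 16/365 = $72.3288
Total = $219.5781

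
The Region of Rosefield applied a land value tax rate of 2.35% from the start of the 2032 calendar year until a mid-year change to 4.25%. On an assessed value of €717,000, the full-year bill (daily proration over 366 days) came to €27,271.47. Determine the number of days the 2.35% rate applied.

86 days

Let d = days at the first rate; then 366 − d days at the second rate.
€717,000 × [2.35%·d + 4.25%·(366−d)] / 366 = €27,271.47
Solving gives d = 86, so the new rate took effect on March 27, 2032.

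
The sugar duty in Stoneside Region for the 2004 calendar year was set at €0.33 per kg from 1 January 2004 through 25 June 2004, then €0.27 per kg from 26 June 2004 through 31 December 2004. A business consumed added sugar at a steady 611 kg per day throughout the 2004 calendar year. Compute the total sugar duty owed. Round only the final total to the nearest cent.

€66867.84

1 January – 25 June 2004: 177 days × 611 kg/day = 108,147 kg at €0.33/kg → €35688.51
26 June – 31 December 2004: 189 days × 611 kg/day = 115,479 kg at €0.27/kg → €31179.33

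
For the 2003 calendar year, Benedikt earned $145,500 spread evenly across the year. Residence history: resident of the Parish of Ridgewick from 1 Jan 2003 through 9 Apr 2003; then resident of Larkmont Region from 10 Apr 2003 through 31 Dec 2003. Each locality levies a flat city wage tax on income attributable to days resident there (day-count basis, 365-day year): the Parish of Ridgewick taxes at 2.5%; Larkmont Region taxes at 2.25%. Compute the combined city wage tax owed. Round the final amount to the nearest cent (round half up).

The Parish of Ridgewick, 1 Jan – 9 Apr 2003: 99 days → $145,500 × 2.5% × 99/365 = $986.6096
Larkmont Region, 10 Apr – 31 Dec 2003: 266 days → $145,500 × 2.25% × 266/365 = $2,385.8014
Total = $3,372.4110

$3,372.41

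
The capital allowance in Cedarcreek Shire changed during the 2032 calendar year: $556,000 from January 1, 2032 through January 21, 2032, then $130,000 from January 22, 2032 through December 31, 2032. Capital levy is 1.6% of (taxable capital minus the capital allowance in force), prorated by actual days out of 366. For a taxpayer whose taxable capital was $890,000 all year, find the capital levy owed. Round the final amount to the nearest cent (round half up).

$11,768.92

January 1 – January 21, 2032: 21 days, exemption $556,000 → ($890,000 − $556,000) × 1.6% × 21/366 = $306.6230
January 22 – December 31, 2032: 345 days, exemption $130,000 → ($890,000 − $130,000) × 1.6% × 345/366 = $11,462.2951
Total = $11,768.9180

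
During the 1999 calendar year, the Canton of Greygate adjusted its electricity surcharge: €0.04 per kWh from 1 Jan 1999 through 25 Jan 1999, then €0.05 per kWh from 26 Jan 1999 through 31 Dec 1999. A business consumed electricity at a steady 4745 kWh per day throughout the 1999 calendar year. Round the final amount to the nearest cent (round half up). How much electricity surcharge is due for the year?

1 Jan – 25 Jan 1999: 25 days × 4745 kWh/day = 118,625 kWh at €0.04/kWh → €4,745.00
26 Jan – 31 Dec 1999: 340 days × 4745 kWh/day = 1,613,300 kWh at €0.05/kWh → €80,665.00

€85,410.00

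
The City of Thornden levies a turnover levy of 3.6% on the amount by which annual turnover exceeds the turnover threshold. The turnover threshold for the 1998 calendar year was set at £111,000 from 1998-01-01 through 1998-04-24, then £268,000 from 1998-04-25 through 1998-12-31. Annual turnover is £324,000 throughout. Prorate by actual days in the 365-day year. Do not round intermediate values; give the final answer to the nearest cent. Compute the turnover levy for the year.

£3,781.28

1998-01-01 to 1998-04-24: 114 days, exemption £111,000 → (£324,000 − £111,000) × 3.6% × 114/365 = £2,394.9370
1998-04-25 to 1998-12-31: 251 days, exemption £268,000 → (£324,000 − £268,000) × 3.6% × 251/365 = £1,386.3452
Total = £3,781.2822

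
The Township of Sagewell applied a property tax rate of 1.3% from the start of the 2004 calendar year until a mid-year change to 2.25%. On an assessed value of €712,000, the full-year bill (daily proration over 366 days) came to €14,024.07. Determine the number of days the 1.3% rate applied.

Let d = days at the first rate; then 366 − d days at the second rate.
€712,000 × [1.3%·d + 2.25%·(366−d)] / 366 = €14,024.07
Solving gives d = 108, so the new rate took effect on 18 Apr 2004.

108 days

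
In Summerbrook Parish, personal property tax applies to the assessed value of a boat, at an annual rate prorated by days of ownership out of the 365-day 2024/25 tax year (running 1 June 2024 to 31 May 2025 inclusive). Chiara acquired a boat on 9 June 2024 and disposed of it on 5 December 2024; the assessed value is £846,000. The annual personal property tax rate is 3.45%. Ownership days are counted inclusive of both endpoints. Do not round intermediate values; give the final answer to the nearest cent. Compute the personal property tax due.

£14,393.59

Days held (9 June – 5 December 2024): 180 out of 365
Tax = £846,000 × 3.45% × 180/365 = £14,393.5890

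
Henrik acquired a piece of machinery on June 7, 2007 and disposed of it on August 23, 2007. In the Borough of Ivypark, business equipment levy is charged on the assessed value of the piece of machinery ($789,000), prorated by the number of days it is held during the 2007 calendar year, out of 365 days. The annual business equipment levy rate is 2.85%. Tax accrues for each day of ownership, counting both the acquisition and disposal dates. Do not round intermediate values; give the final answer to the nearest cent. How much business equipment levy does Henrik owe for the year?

Days held (June 7 – August 23, 2007): 78 out of 365
Tax = $789,000 × 2.85% × 78/365 = $4,805.3342

$4,805.33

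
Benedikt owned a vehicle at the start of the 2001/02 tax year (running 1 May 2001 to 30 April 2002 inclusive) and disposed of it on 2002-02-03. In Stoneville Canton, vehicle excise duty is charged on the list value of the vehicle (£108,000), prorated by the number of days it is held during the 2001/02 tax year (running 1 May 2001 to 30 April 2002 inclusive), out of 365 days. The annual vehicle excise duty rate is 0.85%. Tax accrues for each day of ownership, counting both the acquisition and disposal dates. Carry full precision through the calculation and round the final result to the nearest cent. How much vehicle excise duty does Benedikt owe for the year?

£701.70

Days held (2001-05-01 to 2002-02-03): 279 out of 365
Tax = £108,000 × 0.85% × 279/365 = £701.7041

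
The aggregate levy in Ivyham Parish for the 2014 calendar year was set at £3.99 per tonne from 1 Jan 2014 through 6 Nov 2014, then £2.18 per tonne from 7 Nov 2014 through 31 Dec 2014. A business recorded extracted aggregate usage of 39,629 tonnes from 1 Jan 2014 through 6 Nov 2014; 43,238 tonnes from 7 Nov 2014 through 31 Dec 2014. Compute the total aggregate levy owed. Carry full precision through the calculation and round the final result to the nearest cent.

1 Jan – 6 Nov 2014: 39,629 tonnes at £3.99/tonne → £158,119.71
7 Nov – 31 Dec 2014: 43,238 tonnes at £2.18/tonne → £94,258.84

£252,378.55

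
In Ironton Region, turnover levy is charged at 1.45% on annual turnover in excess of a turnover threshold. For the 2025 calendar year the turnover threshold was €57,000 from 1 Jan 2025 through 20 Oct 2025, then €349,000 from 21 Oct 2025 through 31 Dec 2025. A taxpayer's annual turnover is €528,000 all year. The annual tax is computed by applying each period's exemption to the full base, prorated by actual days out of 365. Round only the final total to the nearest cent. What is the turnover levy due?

1 Jan – 20 Oct 2025: 293 days, exemption €57,000 → (€528,000 − €57,000) × 1.45% × 293/365 = €5,482.3110
21 Oct – 31 Dec 2025: 72 days, exemption €349,000 → (€528,000 − €349,000) × 1.45% × 72/365 = €511.9890
Total = €5,994.3000

€5,994.30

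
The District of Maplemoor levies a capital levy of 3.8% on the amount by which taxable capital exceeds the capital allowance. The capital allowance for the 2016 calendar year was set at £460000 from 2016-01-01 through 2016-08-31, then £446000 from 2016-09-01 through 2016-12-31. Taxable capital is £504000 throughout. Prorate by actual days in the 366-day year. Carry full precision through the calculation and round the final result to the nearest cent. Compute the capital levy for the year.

2016-01-01 to 2016-08-31: 244 days, exemption £460000 → (£504000 − £460000) × 3.8% × 244/366 = £1114.6667
2016-09-01 to 2016-12-31: 122 days, exemption £446000 → (£504000 − £446000) × 3.8% × 122/366 = £734.6667
Total = £1849.3333

£1849.33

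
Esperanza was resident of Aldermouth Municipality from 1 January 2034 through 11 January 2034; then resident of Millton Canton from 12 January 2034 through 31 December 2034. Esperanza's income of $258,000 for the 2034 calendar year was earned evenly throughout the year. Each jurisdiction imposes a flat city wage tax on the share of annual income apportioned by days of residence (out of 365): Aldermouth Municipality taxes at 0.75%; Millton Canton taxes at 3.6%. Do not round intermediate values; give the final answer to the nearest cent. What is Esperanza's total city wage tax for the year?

Aldermouth Municipality, 1 January – 11 January 2034: 11 days → $258,000 × 0.75% × 11/365 = $58.3151
Millton Canton, 12 January – 31 December 2034: 354 days → $258,000 × 3.6% × 354/365 = $9,008.0877
Total = $9,066.4027

$9,066.40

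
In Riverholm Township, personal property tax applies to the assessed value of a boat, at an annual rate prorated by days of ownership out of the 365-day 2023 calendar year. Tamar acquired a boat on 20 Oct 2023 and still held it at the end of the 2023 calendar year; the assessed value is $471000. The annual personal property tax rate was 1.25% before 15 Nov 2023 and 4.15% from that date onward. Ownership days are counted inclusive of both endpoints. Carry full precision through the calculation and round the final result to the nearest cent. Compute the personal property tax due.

$2936.33

20 Oct – 14 Nov 2023: 26 days at 1.25% → $471000 × 1.25% × 26/365 = $419.3836
15 Nov – 31 Dec 2023: 47 days at 4.15% → $471000 × 4.15% × 47/365 = $2516.9466
Total = $2936.3301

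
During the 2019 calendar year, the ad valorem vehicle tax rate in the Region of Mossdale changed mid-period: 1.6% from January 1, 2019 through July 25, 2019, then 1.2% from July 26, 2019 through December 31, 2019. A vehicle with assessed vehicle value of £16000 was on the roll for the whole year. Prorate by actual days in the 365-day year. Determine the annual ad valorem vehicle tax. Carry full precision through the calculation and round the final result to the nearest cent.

£228.12

January 1 – July 25, 2019: 206 days at 1.6% → £16000 × 1.6% × 206/365 = £144.4822
July 26 – December 31, 2019: 159 days at 1.2% → £16000 × 1.2% × 159/365 = £83.6384
Total = £228.1205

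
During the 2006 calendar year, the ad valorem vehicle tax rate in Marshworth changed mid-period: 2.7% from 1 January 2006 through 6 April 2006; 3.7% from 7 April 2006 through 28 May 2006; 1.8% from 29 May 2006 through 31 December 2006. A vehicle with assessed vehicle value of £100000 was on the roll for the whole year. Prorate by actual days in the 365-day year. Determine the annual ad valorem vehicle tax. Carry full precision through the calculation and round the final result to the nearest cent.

1 January – 6 April 2006: 96 days at 2.7% → £100000 × 2.7% × 96/365 = £710.1370
7 April – 28 May 2006: 52 days at 3.7% → £100000 × 3.7% × 52/365 = £527.1233
29 May – 31 December 2006: 217 days at 1.8% → £100000 × 1.8% × 217/365 = £1070.1370
Total = £2307.3973

£2307.40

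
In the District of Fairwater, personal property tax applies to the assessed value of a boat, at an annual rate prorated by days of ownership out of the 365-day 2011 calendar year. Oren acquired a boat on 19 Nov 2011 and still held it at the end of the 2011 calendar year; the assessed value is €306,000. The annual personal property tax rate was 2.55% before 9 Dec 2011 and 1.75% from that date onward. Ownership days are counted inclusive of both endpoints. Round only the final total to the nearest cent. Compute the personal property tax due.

19 Nov – 8 Dec 2011: 20 days at 2.55% → €306,000 × 2.55% × 20/365 = €427.5616
9 Dec – 31 Dec 2011: 23 days at 1.75% → €306,000 × 1.75% × 23/365 = €337.4384
Total = €765.0000

€765.00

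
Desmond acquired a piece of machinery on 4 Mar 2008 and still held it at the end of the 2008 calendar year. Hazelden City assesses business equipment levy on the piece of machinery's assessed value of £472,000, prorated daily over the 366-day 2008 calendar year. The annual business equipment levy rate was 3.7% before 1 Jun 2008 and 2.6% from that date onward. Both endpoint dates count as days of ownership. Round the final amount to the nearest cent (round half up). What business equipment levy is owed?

£11,422.14

4 Mar – 31 May 2008: 89 days at 3.7% → £472,000 × 3.7% × 89/366 = £4,246.7104
1 Jun – 31 Dec 2008: 214 days at 2.6% → £472,000 × 2.6% × 214/366 = £7,175.4317
Total = £11,422.1421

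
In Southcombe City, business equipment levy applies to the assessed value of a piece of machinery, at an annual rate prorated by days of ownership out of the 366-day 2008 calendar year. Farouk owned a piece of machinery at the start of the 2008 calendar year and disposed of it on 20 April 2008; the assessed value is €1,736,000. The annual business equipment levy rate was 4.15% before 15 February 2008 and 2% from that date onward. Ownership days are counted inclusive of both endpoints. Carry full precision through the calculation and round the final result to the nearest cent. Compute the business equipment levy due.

1 January – 14 February 2008: 45 days at 4.15% → €1,736,000 × 4.15% × 45/366 = €8,857.8689
15 February – 20 April 2008: 66 days at 2% → €1,736,000 × 2% × 66/366 = €6,260.9836
Total = €15,118.8525

€15,118.85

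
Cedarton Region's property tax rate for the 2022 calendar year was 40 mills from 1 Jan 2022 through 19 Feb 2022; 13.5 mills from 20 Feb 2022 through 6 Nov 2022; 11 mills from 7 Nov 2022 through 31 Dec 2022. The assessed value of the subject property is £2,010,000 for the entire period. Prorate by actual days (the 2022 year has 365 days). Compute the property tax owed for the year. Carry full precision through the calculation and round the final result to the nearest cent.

£33,674.38

1 Jan – 19 Feb 2022: 50 days at 40 mills → £2,010,000 × 4% × 50/365 = £11,013.6986
20 Feb – 6 Nov 2022: 260 days at 13.5 mills → £2,010,000 × 1.35% × 260/365 = £19,329.0411
7 Nov – 31 Dec 2022: 55 days at 11 mills → £2,010,000 × 1.1% × 55/365 = £3,331.6438
Total = £33,674.3836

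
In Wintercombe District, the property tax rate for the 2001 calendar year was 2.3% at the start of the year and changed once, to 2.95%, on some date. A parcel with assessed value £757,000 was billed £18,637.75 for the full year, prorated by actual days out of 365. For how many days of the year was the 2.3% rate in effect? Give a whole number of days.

274 days

Let d = days at the first rate; then 365 − d days at the second rate.
£757,000 × [2.3%·d + 2.95%·(365−d)] / 365 = £18,637.75
Solving gives d = 274, so the new rate took effect on October 2, 2001.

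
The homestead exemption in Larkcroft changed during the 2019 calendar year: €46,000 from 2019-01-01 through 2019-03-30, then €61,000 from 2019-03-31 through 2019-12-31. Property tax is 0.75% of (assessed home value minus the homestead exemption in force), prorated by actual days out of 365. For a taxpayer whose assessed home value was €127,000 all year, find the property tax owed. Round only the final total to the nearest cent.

2019-01-01 to 2019-03-30: 89 days, exemption €46,000 → (€127,000 − €46,000) × 0.75% × 89/365 = €148.1301
2019-03-31 to 2019-12-31: 276 days, exemption €61,000 → (€127,000 − €61,000) × 0.75% × 276/365 = €374.3014
Total = €522.4315

€522.43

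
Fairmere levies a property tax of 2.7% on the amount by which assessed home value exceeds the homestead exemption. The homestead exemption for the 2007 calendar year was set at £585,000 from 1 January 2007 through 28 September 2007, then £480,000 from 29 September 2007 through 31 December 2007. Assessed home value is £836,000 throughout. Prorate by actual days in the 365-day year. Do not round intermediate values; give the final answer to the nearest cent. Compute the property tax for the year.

£7,507.11

1 January – 28 September 2007: 271 days, exemption £585,000 → (£836,000 − £585,000) × 2.7% × 271/365 = £5,031.6904
29 September – 31 December 2007: 94 days, exemption £480,000 → (£836,000 − £480,000) × 2.7% × 94/365 = £2,475.4192
Total = £7,507.1096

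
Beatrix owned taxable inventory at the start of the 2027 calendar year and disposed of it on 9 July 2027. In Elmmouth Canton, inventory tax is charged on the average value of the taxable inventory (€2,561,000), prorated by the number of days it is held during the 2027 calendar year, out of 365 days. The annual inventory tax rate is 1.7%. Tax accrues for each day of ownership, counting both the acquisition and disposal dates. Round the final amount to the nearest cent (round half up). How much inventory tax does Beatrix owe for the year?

€22,663.10

Days held (1 January – 9 July 2027): 190 out of 365
Tax = €2,561,000 × 1.7% × 190/365 = €22,663.0959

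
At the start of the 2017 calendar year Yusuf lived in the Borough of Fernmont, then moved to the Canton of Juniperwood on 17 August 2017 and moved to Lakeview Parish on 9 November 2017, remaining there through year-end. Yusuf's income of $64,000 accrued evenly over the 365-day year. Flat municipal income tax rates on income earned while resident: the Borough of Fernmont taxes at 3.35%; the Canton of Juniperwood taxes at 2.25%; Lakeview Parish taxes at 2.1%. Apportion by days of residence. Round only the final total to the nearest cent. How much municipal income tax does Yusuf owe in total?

The Borough of Fernmont, 1 January – 16 August 2017: 228 days → $64,000 × 3.35% × 228/365 = $1,339.2658
The Canton of Juniperwood, 17 August – 8 November 2017: 84 days → $64,000 × 2.25% × 84/365 = $331.3973
Lakeview Parish, 9 November – 31 December 2017: 53 days → $64,000 × 2.1% × 53/365 = $195.1562
Total = $1,865.8192

$1,865.82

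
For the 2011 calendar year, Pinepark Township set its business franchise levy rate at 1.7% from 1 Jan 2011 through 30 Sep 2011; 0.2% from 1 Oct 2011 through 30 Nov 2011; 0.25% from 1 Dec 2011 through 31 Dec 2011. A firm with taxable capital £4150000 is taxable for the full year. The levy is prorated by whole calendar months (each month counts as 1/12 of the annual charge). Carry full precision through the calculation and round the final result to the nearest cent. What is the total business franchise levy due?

1 Jan – 30 Sep 2011: 9 months at 1.7% → £4150000 × 1.7% × 9/12 = £52912.5000
1 Oct – 30 Nov 2011: 2 months at 0.2% → £4150000 × 0.2% × 2/12 = £1383.3333
1 Dec – 31 Dec 2011: 1 month at 0.25% → £4150000 × 0.25% × 1/12 = £864.5833
Total = £55160.4167

£55160.42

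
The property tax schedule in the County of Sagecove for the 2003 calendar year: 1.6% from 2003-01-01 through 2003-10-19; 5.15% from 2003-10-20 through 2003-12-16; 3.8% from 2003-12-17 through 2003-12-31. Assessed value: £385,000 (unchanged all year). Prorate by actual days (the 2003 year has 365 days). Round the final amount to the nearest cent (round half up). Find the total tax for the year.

£8,679.90

2003-01-01 to 2003-10-19: 292 days at 1.6% → £385,000 × 1.6% × 292/365 = £4,928.0000
2003-10-20 to 2003-12-16: 58 days at 5.15% → £385,000 × 5.15% × 58/365 = £3,150.6712
2003-12-17 to 2003-12-31: 15 days at 3.8% → £385,000 × 3.8% × 15/365 = £601.2329
Total = £8,679.9041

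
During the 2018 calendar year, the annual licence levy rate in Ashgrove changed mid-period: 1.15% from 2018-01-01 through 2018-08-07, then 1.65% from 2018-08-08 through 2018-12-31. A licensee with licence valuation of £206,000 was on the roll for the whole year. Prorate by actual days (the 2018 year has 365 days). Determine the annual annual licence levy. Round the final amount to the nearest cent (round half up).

2018-01-01 to 2018-08-07: 219 days at 1.15% → £206,000 × 1.15% × 219/365 = £1,421.4000
2018-08-08 to 2018-12-31: 146 days at 1.65% → £206,000 × 1.65% × 146/365 = £1,359.6000
Total = £2,781.0000

£2,781.00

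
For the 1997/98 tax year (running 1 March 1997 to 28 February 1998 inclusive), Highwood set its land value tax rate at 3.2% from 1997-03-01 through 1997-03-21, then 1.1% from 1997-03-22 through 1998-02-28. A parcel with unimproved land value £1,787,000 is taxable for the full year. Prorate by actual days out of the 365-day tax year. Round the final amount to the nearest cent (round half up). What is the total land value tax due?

1997-03-01 to 1997-03-21: 21 days at 3.2% → £1,787,000 × 3.2% × 21/365 = £3,290.0384
1997-03-22 to 1998-02-28: 344 days at 1.1% → £1,787,000 × 1.1% × 344/365 = £18,526.0493
Total = £21,816.0877

£21,816.09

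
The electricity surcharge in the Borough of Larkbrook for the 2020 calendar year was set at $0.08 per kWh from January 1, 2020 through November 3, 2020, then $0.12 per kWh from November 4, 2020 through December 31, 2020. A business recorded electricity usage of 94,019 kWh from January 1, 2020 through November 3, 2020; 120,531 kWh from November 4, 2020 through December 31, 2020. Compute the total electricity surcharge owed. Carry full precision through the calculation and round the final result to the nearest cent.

$21,985.24

January 1 – November 3, 2020: 94,019 kWh at $0.08/kWh → $7,521.52
November 4 – December 31, 2020: 120,531 kWh at $0.12/kWh → $14,463.72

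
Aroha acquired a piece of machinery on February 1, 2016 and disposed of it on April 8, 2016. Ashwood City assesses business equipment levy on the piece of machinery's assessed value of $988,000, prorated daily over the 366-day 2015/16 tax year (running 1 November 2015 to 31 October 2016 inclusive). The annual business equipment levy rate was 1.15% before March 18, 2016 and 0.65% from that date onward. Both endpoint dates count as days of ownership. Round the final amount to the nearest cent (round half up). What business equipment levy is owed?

$1,814.03

February 1 – March 17, 2016: 46 days at 1.15% → $988,000 × 1.15% × 46/366 = $1,428.0109
March 18 – April 8, 2016: 22 days at 0.65% → $988,000 × 0.65% × 22/366 = $386.0219
Total = $1,814.0328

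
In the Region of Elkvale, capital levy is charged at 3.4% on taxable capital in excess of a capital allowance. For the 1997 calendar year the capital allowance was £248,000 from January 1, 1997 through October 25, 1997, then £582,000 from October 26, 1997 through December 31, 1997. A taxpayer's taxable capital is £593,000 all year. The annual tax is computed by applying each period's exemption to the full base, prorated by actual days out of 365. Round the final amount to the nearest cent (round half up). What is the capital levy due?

January 1 – October 25, 1997: 298 days, exemption £248,000 → (£593,000 − £248,000) × 3.4% × 298/365 = £9,576.8219
October 26 – December 31, 1997: 67 days, exemption £582,000 → (£593,000 − £582,000) × 3.4% × 67/365 = £68.6521
Total = £9,645.4740

£9,645.47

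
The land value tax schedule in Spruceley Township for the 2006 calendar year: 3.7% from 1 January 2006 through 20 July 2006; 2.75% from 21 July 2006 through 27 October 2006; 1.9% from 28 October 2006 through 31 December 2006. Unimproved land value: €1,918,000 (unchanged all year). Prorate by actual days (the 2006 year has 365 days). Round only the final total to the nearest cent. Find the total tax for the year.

€59,875.76

1 January – 20 July 2006: 201 days at 3.7% → €1,918,000 × 3.7% × 201/365 = €39,079.9068
21 July – 27 October 2006: 99 days at 2.75% → €1,918,000 × 2.75% × 99/365 = €14,306.1781
28 October – 31 December 2006: 65 days at 1.9% → €1,918,000 × 1.9% × 65/365 = €6,489.6712
Total = €59,875.7562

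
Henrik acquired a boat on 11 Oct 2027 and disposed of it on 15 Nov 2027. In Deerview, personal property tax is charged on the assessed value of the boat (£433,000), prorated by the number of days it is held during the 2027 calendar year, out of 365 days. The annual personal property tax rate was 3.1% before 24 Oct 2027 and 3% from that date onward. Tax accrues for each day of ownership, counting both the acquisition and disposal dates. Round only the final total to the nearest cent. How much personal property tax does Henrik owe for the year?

11 Oct – 23 Oct 2027: 13 days at 3.1% → £433,000 × 3.1% × 13/365 = £478.0795
24 Oct – 15 Nov 2027: 23 days at 3% → £433,000 × 3% × 23/365 = £818.5479
Total = £1,296.6274

£1,296.63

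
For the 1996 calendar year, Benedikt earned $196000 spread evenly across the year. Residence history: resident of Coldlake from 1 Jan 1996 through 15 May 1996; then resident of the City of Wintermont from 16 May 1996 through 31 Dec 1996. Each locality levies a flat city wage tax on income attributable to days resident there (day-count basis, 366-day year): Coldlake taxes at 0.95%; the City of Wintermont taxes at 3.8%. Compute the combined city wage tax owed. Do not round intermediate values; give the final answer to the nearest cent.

Coldlake, 1 Jan – 15 May 1996: 136 days → $196000 × 0.95% × 136/366 = $691.8907
The City of Wintermont, 16 May – 31 Dec 1996: 230 days → $196000 × 3.8% × 230/366 = $4680.4372
Total = $5372.3279

$5372.33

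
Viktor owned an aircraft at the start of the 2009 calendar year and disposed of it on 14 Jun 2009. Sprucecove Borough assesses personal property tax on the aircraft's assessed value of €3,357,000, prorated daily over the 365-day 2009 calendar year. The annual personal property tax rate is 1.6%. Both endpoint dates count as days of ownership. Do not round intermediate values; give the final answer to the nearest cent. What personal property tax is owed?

Days held (1 Jan – 14 Jun 2009): 165 out of 365
Tax = €3,357,000 × 1.6% × 165/365 = €24,280.7671

€24,280.77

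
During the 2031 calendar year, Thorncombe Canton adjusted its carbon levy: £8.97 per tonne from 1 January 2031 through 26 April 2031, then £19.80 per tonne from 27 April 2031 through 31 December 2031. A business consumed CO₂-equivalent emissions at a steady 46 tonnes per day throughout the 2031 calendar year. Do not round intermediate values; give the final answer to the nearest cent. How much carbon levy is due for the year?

1 January – 26 April 2031: 116 days × 46 tonnes/day = 5,336 tonnes at £8.97/tonne → £47,863.92
27 April – 31 December 2031: 249 days × 46 tonnes/day = 11,454 tonnes at £19.80/tonne → £226,789.20

£274,653.12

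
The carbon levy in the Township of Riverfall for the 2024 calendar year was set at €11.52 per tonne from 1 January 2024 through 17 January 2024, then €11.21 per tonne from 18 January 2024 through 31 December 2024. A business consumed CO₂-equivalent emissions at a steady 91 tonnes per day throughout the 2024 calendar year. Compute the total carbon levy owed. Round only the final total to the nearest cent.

1 January – 17 January 2024: 17 days × 91 tonnes/day = 1,547 tonnes at €11.52/tonne → €17821.44
18 January – 31 December 2024: 349 days × 91 tonnes/day = 31,759 tonnes at €11.21/tonne → €356018.39

€373839.83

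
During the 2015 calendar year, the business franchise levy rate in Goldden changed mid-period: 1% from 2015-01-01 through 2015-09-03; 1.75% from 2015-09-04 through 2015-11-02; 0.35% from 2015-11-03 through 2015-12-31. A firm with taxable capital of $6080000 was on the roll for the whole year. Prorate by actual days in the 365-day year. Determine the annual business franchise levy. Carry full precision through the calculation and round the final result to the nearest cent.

$61907.73

2015-01-01 to 2015-09-03: 246 days at 1% → $6080000 × 1% × 246/365 = $40977.5342
2015-09-04 to 2015-11-02: 60 days at 1.75% → $6080000 × 1.75% × 60/365 = $17490.4110
2015-11-03 to 2015-12-31: 59 days at 0.35% → $6080000 × 0.35% × 59/365 = $3439.7808
Total = $61907.7260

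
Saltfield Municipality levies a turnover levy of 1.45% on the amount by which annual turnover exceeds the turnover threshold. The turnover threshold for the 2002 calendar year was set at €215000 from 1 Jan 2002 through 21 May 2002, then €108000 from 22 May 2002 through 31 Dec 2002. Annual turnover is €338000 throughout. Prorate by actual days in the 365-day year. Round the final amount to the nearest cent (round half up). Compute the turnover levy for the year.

1 Jan – 21 May 2002: 141 days, exemption €215000 → (€338000 − €215000) × 1.45% × 141/365 = €688.9685
22 May – 31 Dec 2002: 224 days, exemption €108000 → (€338000 − €108000) × 1.45% × 224/365 = €2046.6849
Total = €2735.6534

€2735.65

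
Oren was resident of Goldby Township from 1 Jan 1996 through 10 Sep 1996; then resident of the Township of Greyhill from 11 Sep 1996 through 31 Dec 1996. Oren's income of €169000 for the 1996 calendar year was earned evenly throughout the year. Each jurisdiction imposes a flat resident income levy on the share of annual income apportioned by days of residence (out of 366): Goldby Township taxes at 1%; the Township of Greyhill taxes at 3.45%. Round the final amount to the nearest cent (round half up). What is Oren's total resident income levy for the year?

Goldby Township, 1 Jan – 10 Sep 1996: 254 days → €169000 × 1% × 254/366 = €1172.8415
The Township of Greyhill, 11 Sep – 31 Dec 1996: 112 days → €169000 × 3.45% × 112/366 = €1784.1967
Total = €2957.0383

€2957.04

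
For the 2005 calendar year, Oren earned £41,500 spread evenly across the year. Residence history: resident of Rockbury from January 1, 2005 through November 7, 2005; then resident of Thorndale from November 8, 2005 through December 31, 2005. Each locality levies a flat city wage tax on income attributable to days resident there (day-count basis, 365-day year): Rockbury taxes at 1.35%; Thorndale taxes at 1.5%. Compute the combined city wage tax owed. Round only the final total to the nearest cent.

£569.46

Rockbury, January 1 – November 7, 2005: 311 days → £41,500 × 1.35% × 311/365 = £477.3637
Thorndale, November 8 – December 31, 2005: 54 days → £41,500 × 1.5% × 54/365 = £92.0959
Total = £569.4596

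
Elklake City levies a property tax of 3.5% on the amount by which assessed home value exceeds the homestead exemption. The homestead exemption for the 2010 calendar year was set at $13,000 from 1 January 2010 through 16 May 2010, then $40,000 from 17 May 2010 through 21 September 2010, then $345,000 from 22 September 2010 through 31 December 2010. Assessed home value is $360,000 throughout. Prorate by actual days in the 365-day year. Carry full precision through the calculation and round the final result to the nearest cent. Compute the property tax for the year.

1 January – 16 May 2010: 136 days, exemption $13,000 → ($360,000 − $13,000) × 3.5% × 136/365 = $4,525.2603
17 May – 21 September 2010: 128 days, exemption $40,000 → ($360,000 − $40,000) × 3.5% × 128/365 = $3,927.6712
22 September – 31 December 2010: 101 days, exemption $345,000 → ($360,000 − $345,000) × 3.5% × 101/365 = $145.2740
Total = $8,598.2055

$8,598.21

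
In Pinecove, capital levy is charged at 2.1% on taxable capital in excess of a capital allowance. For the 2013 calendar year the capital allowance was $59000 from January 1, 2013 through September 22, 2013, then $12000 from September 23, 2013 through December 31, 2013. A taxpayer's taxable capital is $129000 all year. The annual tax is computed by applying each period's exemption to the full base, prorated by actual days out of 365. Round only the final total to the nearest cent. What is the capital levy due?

$1740.41

January 1 – September 22, 2013: 265 days, exemption $59000 → ($129000 − $59000) × 2.1% × 265/365 = $1067.2603
September 23 – December 31, 2013: 100 days, exemption $12000 → ($129000 − $12000) × 2.1% × 100/365 = $673.1507
Total = $1740.4110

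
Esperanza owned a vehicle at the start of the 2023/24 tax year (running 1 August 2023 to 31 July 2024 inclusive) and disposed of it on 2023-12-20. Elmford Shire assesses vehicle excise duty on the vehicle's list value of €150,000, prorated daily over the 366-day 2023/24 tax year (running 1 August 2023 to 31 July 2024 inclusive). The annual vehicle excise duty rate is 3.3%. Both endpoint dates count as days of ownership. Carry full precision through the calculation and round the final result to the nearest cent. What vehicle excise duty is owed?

€1,920.49

Days held (2023-08-01 to 2023-12-20): 142 out of 366
Tax = €150,000 × 3.3% × 142/366 = €1,920.4918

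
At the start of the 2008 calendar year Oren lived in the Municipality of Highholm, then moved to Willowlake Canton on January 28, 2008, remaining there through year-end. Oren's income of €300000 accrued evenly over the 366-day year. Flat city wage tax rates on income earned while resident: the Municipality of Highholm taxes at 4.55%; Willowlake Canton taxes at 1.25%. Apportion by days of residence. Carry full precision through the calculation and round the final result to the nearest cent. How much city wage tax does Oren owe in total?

The Municipality of Highholm, January 1 – January 27, 2008: 27 days → €300000 × 4.55% × 27/366 = €1006.9672
Willowlake Canton, January 28 – December 31, 2008: 339 days → €300000 × 1.25% × 339/366 = €3473.3607
Total = €4480.3279

€4480.33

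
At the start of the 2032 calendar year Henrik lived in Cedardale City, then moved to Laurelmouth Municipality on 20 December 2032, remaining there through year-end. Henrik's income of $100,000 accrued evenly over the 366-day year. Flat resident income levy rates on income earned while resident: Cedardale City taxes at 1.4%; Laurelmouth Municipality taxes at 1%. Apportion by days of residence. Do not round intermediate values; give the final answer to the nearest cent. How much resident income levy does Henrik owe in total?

$1,386.89

Cedardale City, 1 January – 19 December 2032: 354 days → $100,000 × 1.4% × 354/366 = $1,354.0984
Laurelmouth Municipality, 20 December – 31 December 2032: 12 days → $100,000 × 1% × 12/366 = $32.7869
Total = $1,386.8852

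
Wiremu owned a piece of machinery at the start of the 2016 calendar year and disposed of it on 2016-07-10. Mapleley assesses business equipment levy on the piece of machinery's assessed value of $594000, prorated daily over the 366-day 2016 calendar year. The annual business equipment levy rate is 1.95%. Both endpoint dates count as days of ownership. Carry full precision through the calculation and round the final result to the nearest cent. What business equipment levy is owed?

Days held (2016-01-01 to 2016-07-10): 192 out of 366
Tax = $594000 × 1.95% × 192/366 = $6076.3279

$6076.33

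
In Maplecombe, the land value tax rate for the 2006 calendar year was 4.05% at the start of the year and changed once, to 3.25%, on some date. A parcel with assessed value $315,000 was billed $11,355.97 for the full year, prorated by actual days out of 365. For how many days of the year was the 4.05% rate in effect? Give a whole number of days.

162 days

Let d = days at the first rate; then 365 − d days at the second rate.
$315,000 × [4.05%·d + 3.25%·(365−d)] / 365 = $11,355.97
Solving gives d = 162, so the new rate took effect on 12 Jun 2006.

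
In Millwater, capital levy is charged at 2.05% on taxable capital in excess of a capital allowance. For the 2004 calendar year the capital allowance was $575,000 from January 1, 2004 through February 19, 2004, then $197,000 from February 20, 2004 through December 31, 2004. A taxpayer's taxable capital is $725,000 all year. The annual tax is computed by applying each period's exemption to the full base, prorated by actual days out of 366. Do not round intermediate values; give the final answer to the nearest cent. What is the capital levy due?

January 1 – February 19, 2004: 50 days, exemption $575,000 → ($725,000 − $575,000) × 2.05% × 50/366 = $420.0820
February 20 – December 31, 2004: 316 days, exemption $197,000 → ($725,000 − $197,000) × 2.05% × 316/366 = $9,345.3115
Total = $9,765.3934

$9,765.39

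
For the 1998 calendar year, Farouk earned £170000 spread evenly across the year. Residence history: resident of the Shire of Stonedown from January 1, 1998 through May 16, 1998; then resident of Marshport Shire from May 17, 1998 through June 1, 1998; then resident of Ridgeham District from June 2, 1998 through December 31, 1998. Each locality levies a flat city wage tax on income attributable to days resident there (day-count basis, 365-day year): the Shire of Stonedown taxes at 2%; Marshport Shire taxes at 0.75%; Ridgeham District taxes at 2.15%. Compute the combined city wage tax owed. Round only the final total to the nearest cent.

£3455.66

The Shire of Stonedown, January 1 – May 16, 1998: 136 days → £170000 × 2% × 136/365 = £1266.8493
Marshport Shire, May 17 – June 1, 1998: 16 days → £170000 × 0.75% × 16/365 = £55.8904
Ridgeham District, June 2 – December 31, 1998: 213 days → £170000 × 2.15% × 213/365 = £2132.9178
Total = £3455.6575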